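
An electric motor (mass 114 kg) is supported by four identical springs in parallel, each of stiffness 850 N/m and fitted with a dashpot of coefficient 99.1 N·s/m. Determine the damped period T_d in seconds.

1.15 s

Parallel springs add: k_eq = 4 × 850 = 3400 N/m.
ω_n = √(k_eq/m) = √(3400/114) = 5.461 rad/s.
Critical damping c_c = 2√(k_eq·m) = 2√(3400 × 114) = 1245 N·s/m, so ζ = c/c_c = 99.1/1245 = 0.07959.
ω_d = ω_n√(1 − ζ²) = 5.461 × √(1 − 0.00633) = 5.444 rad/s.
T_d = 2π/ω_d = 1.154 s.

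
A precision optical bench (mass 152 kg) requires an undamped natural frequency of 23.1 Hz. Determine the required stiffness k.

3200000 N/m

ω_n = 2πf_n = 2π × 23.1 = 145.1 rad/s.
k = m·ω_n² = 152 × 145.1² = 152 × 21070 = 3202000 N/m.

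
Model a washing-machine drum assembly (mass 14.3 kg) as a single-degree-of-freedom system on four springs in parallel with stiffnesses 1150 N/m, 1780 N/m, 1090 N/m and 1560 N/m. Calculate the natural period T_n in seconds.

0.318 s

Parallel springs add: k_eq = 1150 + 1780 + 1090 + 1560 = 5580 N/m.
ω_n = √(k_eq/m) = √(5580/14.3) = √390.2 = 19.75 rad/s.
T_n = 2π/ω_n = 6.283/19.75 = 0.3181 s.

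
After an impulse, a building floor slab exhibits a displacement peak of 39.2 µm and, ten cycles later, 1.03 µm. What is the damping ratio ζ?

0.0578

Logarithmic decrement δ = (1/n)·ln(x₀/x_n) = (1/10)·ln(39.2/1.03) = (1/10)·ln(38.06) = 0.3639.
ζ = δ/√(4π² + δ²) = 0.3639/√(39.48 + 0.132) = 0.3639/6.294 = 0.05782.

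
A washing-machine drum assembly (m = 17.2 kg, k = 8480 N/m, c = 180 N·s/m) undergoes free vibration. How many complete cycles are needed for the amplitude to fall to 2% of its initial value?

ζ = c/(2√(km)) = 180/(2√(8480 × 17.2)) = 180/763.8 = 0.2357.
Logarithmic decrement δ = 2πζ/√(1 − ζ²) = 2π × 0.2357/√(1 − 0.0555) = 1.524.
x_n/x₀ = e^(−nδ) ≤ 0.02; take ln: n ≥ ln(1/0.02)/δ = 3.912/1.524 = 2.568.
So 3 complete cycles are required.

3 cycles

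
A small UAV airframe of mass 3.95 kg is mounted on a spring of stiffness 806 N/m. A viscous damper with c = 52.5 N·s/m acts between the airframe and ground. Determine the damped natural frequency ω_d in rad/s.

12.6 rad/s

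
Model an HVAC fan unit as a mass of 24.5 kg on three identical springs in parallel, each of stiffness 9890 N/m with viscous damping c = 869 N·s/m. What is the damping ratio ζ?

Parallel springs add: k_eq = 3 × 9890 = 29670 N/m.
ω_n = √(k_eq/m) = √(29670/24.5) = 34.80 rad/s.
Critical damping c_c = 2√(k_eq·m) = 2√(29670 × 24.5) = 1705 N·s/m, so ζ = c/c_c = 869/1705 = 0.5096.

0.510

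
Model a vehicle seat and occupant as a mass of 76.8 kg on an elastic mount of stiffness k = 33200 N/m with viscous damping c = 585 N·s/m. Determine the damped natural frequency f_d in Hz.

ω_n = √(k/m) = √(33200/76.8) = 20.79 rad/s.
Critical damping c_c = 2√(k·m) = 2√(33200 × 76.8) = 3194 N·s/m, so ζ = c/c_c = 585/3194 = 0.1832.
ω_d = ω_n√(1 − ζ²) = 20.79 × √(1 − 0.0336) = 20.44 rad/s.
f_d = ω_d/(2π) = 3.253 Hz.

3.25 Hz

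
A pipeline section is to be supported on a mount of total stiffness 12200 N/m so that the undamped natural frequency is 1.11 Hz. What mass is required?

ω_n = 2πf_n = 2π × 1.11 = 6.974 rad/s.
m = k/ω_n² = 12200/6.974² = 12200/48.64 = 250.8 kg.

251 kg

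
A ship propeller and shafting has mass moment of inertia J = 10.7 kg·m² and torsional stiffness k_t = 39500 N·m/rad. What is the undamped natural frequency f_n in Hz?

ω_n = √(k_t/J) = √(39500/10.7) = √3692 = 60.76 rad/s.
f_n = ω_n/(2π) = 60.76/6.283 = 9.670 Hz.

9.67 Hz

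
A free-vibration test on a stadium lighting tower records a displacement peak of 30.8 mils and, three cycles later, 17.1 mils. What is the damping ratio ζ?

Logarithmic decrement δ = (1/n)·ln(x₀/x_n) = (1/3)·ln(30.8/17.1) = (1/3)·ln(1.801) = 0.1961.
ζ = δ/√(4π² + δ²) = 0.1961/√(39.48 + 0.0385) = 0.1961/6.286 = 0.03120.

0.0312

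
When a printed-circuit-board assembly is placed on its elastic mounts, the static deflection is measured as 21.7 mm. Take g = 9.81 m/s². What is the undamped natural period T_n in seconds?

ω_n = √(g/δ_st) = √(9.81/0.0217) = √452.1 = 21.26 rad/s.
T_n = 2π/ω_n = 6.283/21.26 = 0.2955 s.

0.296 s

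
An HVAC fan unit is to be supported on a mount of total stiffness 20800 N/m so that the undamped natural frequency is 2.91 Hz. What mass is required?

62.2 kg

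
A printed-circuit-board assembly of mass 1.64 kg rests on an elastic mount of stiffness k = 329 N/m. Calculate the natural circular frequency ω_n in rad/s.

ω_n = √(k/m) = √(329.0/1.64) = √200.6 = 14.16 rad/s.

14.2 rad/s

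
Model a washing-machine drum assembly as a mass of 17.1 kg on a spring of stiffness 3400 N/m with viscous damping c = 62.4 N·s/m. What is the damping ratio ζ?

ω_n = √(k/m) = √(3400/17.1) = 14.10 rad/s.
Critical damping c_c = 2√(k·m) = 2√(3400 × 17.1) = 482.2 N·s/m, so ζ = c/c_c = 62.4/482.2 = 0.1294.

0.129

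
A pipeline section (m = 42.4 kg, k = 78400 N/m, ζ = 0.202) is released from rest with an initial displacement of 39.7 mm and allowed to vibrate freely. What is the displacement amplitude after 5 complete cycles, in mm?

Logarithmic decrement δ = 2πζ/√(1 − ζ²) = 2π × 0.2020/√(1 − 0.0408) = 1.296.
After n cycles, x_n/x₀ = e^(−nδ), so x_5 = 39.7 × e^(−5 × 1.296) = 39.7 × 0.001534 = 0.06092 mm.

0.0609 mm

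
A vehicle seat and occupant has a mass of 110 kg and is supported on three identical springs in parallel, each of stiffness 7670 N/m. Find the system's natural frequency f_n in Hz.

Parallel springs add: k_eq = 3 × 7670 = 23010 N/m.
ω_n = √(k_eq/m) = √(23010/110) = √209.2 = 14.46 rad/s.
f_n = ω_n/(2π) = 14.46/6.283 = 2.302 Hz.

2.30 Hz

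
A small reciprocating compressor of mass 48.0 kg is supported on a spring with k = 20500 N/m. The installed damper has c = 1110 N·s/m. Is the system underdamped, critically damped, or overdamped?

underdamped

c_c = 2√(k·m) = 1984 N·s/m; ζ = c/c_c = 1110/1984 = 0.559.
Since ζ < 1 the system is underdamped.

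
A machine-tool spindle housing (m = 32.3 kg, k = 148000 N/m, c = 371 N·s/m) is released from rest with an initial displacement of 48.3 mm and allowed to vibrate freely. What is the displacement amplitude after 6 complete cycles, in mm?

1.95 mm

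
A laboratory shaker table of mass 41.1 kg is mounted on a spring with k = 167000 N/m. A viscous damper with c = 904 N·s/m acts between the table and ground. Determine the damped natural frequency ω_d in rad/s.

62.8 rad/s

ω_n = √(k/m) = √(167000/41.1) = 63.74 rad/s.
Critical damping c_c = 2√(k·m) = 2√(167000 × 41.1) = 5240 N·s/m, so ζ = c/c_c = 904/5240 = 0.1725.
ω_d = ω_n√(1 − ζ²) = 63.74 × √(1 − 0.0298) = 62.79 rad/s.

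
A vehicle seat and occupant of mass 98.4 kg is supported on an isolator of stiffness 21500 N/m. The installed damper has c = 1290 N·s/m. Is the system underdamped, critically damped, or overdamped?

underdamped

c_c = 2√(k·m) = 2909 N·s/m; ζ = c/c_c = 1290/2909 = 0.443.
Since ζ < 1 the system is underdamped.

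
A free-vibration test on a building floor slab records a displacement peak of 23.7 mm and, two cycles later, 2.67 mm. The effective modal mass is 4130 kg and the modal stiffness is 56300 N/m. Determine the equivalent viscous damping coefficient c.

5220 N·s/m

Logarithmic decrement δ = (1/n)·ln(x₀/x_n) = (1/2)·ln(23.7/2.67) = (1/2)·ln(8.876) = 1.092.
ζ = δ/√(4π² + δ²) = 1.092/√(39.48 + 1.19) = 1.092/6.377 = 0.1712.
c = ζ · 2√(km) = 0.1712 × 2√(56300 × 4130) = 0.1712 × 30500 = 5221 N·s/m.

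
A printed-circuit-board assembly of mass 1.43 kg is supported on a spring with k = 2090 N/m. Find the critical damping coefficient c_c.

c_c = 2√(k·m) = 2√(2090 × 1.43) = 2 × 54.67 = 109.3 N·s/m.

109 N·s/m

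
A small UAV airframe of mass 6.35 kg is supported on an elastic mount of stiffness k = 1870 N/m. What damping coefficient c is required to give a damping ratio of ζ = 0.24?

52.3 N·s/m

c_c = 2√(k·m) = 2√(1870 × 6.35) = 217.9 N·s/m.
c = ζ·c_c = 0.24 × 217.9 = 52.31 N·s/m.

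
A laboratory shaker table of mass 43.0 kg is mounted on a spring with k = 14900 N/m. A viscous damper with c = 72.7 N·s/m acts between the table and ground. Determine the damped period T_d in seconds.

0.338 s

ω_n = √(k/m) = √(14900/43.0) = 18.61 rad/s.
Critical damping c_c = 2√(k·m) = 2√(14900 × 43.0) = 1601 N·s/m, so ζ = c/c_c = 72.7/1601 = 0.04541.
ω_d = ω_n√(1 − ζ²) = 18.61 × √(1 − 0.00206) = 18.60 rad/s.
T_d = 2π/ω_d = 0.3379 s.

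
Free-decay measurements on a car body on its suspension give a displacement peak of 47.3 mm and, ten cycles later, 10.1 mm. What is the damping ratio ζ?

Logarithmic decrement δ = (1/n)·ln(x₀/x_n) = (1/10)·ln(47.3/10.1) = (1/10)·ln(4.683) = 0.1544.
ζ = δ/√(4π² + δ²) = 0.1544/√(39.48 + 0.0238) = 0.1544/6.285 = 0.02457.

0.0246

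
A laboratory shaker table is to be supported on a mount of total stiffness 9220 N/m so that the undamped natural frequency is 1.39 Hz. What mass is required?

121 kg

ω_n = 2πf_n = 2π × 1.39 = 8.734 rad/s.
m = k/ω_n² = 9220/8.734² = 9220/76.28 = 120.9 kg.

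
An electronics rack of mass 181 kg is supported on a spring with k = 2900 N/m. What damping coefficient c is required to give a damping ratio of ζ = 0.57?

826 N·s/m

c_c = 2√(k·m) = 2√(2900 × 181) = 1449 N·s/m.
c = ζ·c_c = 0.57 × 1449 = 825.9 N·s/m.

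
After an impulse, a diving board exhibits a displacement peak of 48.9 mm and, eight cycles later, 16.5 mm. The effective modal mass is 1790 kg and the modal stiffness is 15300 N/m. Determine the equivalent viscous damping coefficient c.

226 N·s/m

Logarithmic decrement δ = (1/n)·ln(x₀/x_n) = (1/8)·ln(48.9/16.5) = (1/8)·ln(2.964) = 0.1358.
ζ = δ/√(4π² + δ²) = 0.1358/√(39.48 + 0.0184) = 0.1358/6.285 = 0.02161.
c = ζ · 2√(km) = 0.02161 × 2√(15300 × 1790) = 0.02161 × 10470 = 226.2 N·s/m.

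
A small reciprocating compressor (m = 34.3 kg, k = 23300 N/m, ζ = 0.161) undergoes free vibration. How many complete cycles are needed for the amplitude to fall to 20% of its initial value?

2 cycles

Logarithmic decrement δ = 2πζ/√(1 − ζ²) = 2π × 0.1610/√(1 − 0.0259) = 1.025.
x_n/x₀ = e^(−nδ) ≤ 0.2; take ln: n ≥ ln(1/0.2)/δ = 1.609/1.025 = 1.570.
So 2 complete cycles are required.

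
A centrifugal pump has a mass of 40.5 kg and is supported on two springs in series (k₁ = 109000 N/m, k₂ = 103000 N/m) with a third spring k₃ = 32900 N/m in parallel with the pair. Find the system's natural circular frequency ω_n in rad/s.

46.0 rad/s

Series pair: k_s = k₁k₂/(k₁+k₂) = (109000)(103000)/(109000 + 103000) = 52960 N/m. In parallel with k₃: k_eq = 52960 + 32900 = 85860 N/m.
ω_n = √(k_eq/m) = √(85860/40.5) = √2120 = 46.04 rad/s.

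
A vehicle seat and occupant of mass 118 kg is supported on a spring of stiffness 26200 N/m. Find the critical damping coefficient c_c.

3520 N·s/m

c_c = 2√(k·m) = 2√(26200 × 118) = 2 × 1758 = 3517 N·s/m.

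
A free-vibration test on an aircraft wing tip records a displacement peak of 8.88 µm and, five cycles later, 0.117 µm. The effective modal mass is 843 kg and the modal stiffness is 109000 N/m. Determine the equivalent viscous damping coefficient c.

Logarithmic decrement δ = (1/n)·ln(x₀/x_n) = (1/5)·ln(8.88/0.117) = (1/5)·ln(75.90) = 0.8659.
ζ = δ/√(4π² + δ²) = 0.8659/√(39.48 + 0.750) = 0.8659/6.343 = 0.1365.
c = ζ · 2√(km) = 0.1365 × 2√(109000 × 843) = 0.1365 × 19170 = 2617 N·s/m.

2620 N·s/m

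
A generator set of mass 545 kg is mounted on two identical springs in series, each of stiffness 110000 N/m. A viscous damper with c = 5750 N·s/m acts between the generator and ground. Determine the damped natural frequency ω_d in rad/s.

8.55 rad/s

Series springs: 1/k_eq = 2/110000, so k_eq = 110000/2 = 55000 N/m.
ω_n = √(k_eq/m) = √(55000/545) = 10.05 rad/s.
Critical damping c_c = 2√(k_eq·m) = 2√(55000 × 545) = 10950 N·s/m, so ζ = c/c_c = 5750/10950 = 0.5251.
ω_d = ω_n√(1 − ζ²) = 10.05 × √(1 − 0.276) = 8.549 rad/s.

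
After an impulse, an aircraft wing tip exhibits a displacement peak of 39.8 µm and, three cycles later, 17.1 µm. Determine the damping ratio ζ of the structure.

0.0448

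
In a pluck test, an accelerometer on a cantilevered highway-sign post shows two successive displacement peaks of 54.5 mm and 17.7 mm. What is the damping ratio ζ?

Logarithmic decrement δ = (1/n)·ln(x₀/x_n) = (1/1)·ln(54.5/17.7) = (1/1)·ln(3.079) = 1.125.
ζ = δ/√(4π² + δ²) = 1.125/√(39.48 + 1.26) = 1.125/6.383 = 0.1762.

0.176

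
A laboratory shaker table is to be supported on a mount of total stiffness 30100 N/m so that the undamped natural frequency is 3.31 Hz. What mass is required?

69.6 kg

ω_n = 2πf_n = 2π × 3.31 = 20.80 rad/s.
m = k/ω_n² = 30100/20.80² = 30100/432.5 = 69.59 kg.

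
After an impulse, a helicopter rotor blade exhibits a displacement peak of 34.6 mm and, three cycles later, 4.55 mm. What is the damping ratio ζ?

Logarithmic decrement δ = (1/n)·ln(x₀/x_n) = (1/3)·ln(34.6/4.55) = (1/3)·ln(7.604) = 0.6762.
ζ = δ/√(4π² + δ²) = 0.6762/√(39.48 + 0.457) = 0.6762/6.319 = 0.1070.

0.107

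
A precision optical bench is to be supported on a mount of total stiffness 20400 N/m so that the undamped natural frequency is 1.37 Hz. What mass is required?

ω_n = 2πf_n = 2π × 1.37 = 8.608 rad/s.
m = k/ω_n² = 20400/8.608² = 20400/74.10 = 275.3 kg.

275 kg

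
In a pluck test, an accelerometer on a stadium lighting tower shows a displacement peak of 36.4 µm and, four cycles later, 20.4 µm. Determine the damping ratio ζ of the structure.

Logarithmic decrement δ = (1/n)·ln(x₀/x_n) = (1/4)·ln(36.4/20.4) = (1/4)·ln(1.784) = 0.1448.
ζ = δ/√(4π² + δ²) = 0.1448/√(39.48 + 0.0210) = 0.1448/6.285 = 0.02303.

0.0230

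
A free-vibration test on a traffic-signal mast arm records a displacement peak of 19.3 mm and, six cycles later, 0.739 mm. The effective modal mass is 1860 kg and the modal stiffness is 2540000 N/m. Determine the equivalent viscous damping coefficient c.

11900 N·s/m

Logarithmic decrement δ = (1/n)·ln(x₀/x_n) = (1/6)·ln(19.3/0.739) = (1/6)·ln(26.12) = 0.5438.
ζ = δ/√(4π² + δ²) = 0.5438/√(39.48 + 0.296) = 0.5438/6.307 = 0.08622.
c = ζ · 2√(km) = 0.08622 × 2√(2540000 × 1860) = 0.08622 × 137500 = 11850 N·s/m.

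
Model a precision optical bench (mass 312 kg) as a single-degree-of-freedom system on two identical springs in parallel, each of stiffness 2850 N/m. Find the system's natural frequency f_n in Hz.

Parallel springs add: k_eq = 2 × 2850 = 5700 N/m.
ω_n = √(k_eq/m) = √(5700/312) = √18.27 = 4.274 rad/s.
f_n = ω_n/(2π) = 4.274/6.283 = 0.6803 Hz.

0.680 Hz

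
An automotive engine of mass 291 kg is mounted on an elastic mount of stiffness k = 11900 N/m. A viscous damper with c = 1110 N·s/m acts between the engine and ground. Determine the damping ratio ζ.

0.298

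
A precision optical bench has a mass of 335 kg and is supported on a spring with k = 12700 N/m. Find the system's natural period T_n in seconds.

1.02 s

ω_n = √(k/m) = √(12700/335) = √37.91 = 6.157 rad/s.
T_n = 2π/ω_n = 6.283/6.157 = 1.020 s.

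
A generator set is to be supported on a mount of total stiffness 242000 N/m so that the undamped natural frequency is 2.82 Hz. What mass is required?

ω_n = 2πf_n = 2π × 2.82 = 17.72 rad/s.
m = k/ω_n² = 242000/17.72² = 242000/313.9 = 770.8 kg.

771 kg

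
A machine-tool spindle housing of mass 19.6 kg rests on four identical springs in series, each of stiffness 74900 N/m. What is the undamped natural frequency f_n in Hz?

Series springs: 1/k_eq = 4/74900, so k_eq = 74900/4 = 18720 N/m.
ω_n = √(k_eq/m) = √(18720/19.6) = √955.4 = 30.91 rad/s.
f_n = ω_n/(2π) = 30.91/6.283 = 4.919 Hz.

4.92 Hz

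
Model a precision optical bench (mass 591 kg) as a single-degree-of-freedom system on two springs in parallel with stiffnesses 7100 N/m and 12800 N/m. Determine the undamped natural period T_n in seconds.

Parallel springs add: k_eq = 7100 + 12800 = 19900 N/m.
ω_n = √(k_eq/m) = √(19900/591) = √33.67 = 5.803 rad/s.
T_n = 2π/ω_n = 6.283/5.803 = 1.083 s.

1.08 s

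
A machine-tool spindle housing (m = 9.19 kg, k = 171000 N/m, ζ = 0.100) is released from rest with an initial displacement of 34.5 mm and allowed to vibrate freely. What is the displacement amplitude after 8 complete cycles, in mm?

0.221 mm

Logarithmic decrement δ = 2πζ/√(1 − ζ²) = 2π × 0.1000/√(1 − 0.0100) = 0.6315.
After n cycles, x_n/x₀ = e^(−nδ), so x_8 = 34.5 × e^(−8 × 0.6315) = 34.5 × 0.006397 = 0.2207 mm.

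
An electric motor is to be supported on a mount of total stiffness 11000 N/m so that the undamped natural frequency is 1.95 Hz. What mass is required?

73.3 kg

ω_n = 2πf_n = 2π × 1.95 = 12.25 rad/s.
m = k/ω_n² = 11000/12.25² = 11000/150.1 = 73.28 kg.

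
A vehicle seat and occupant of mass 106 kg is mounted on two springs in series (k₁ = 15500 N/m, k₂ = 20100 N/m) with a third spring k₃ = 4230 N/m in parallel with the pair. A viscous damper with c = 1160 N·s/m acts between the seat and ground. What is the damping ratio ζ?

0.494

Series pair: k_s = k₁k₂/(k₁+k₂) = (15500)(20100)/(15500 + 20100) = 8751 N/m. In parallel with k₃: k_eq = 8751 + 4230 = 12980 N/m.
ω_n = √(k_eq/m) = √(12980/106) = 11.07 rad/s.
Critical damping c_c = 2√(k_eq·m) = 2√(12980 × 106) = 2346 N·s/m, so ζ = c/c_c = 1160/2346 = 0.4944.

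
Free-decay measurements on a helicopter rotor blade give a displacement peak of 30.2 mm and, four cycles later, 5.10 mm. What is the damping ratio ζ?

Logarithmic decrement δ = (1/n)·ln(x₀/x_n) = (1/4)·ln(30.2/5.10) = (1/4)·ln(5.922) = 0.4447.
ζ = δ/√(4π² + δ²) = 0.4447/√(39.48 + 0.198) = 0.4447/6.299 = 0.07059.

0.0706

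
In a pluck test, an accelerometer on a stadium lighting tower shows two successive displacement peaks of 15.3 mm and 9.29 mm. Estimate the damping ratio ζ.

0.0792

Logarithmic decrement δ = (1/n)·ln(x₀/x_n) = (1/1)·ln(15.3/9.29) = (1/1)·ln(1.647) = 0.4989.
ζ = δ/√(4π² + δ²) = 0.4989/√(39.48 + 0.249) = 0.4989/6.303 = 0.07916.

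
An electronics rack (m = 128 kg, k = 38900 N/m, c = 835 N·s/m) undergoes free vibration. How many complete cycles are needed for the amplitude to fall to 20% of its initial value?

2 cycles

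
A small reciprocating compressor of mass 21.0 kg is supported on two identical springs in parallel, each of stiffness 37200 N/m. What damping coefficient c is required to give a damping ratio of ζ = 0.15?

375 N·s/m

Parallel springs add: k_eq = 2 × 37200 = 74400 N/m.
c_c = 2√(k_eq·m) = 2√(74400 × 21.0) = 2500 N·s/m.
c = ζ·c_c = 0.15 × 2500 = 375.0 N·s/m.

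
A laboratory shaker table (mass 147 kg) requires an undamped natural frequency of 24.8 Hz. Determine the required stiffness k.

3570000 N/m

ω_n = 2πf_n = 2π × 24.8 = 155.8 rad/s.
k = m·ω_n² = 147 × 155.8² = 147 × 24280 = 3569000 N/m.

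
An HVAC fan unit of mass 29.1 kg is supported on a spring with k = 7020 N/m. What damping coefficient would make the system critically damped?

904 N·s/m

c_c = 2√(k·m) = 2√(7020 × 29.1) = 2 × 452.0 = 904.0 N·s/m.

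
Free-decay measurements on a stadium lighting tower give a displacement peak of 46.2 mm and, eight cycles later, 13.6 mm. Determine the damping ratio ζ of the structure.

0.0243

Logarithmic decrement δ = (1/n)·ln(x₀/x_n) = (1/8)·ln(46.2/13.6) = (1/8)·ln(3.397) = 0.1529.
ζ = δ/√(4π² + δ²) = 0.1529/√(39.48 + 0.0234) = 0.1529/6.285 = 0.02432.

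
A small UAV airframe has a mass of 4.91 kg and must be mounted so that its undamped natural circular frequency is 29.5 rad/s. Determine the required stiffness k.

k = m·ω_n² = 4.91 × 29.50² = 4.91 × 870.2 = 4273 N/m.

4270 N/m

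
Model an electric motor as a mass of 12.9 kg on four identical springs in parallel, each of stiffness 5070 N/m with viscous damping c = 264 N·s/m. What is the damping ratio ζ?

Parallel springs add: k_eq = 4 × 5070 = 20280 N/m.
ω_n = √(k_eq/m) = √(20280/12.9) = 39.65 rad/s.
Critical damping c_c = 2√(k_eq·m) = 2√(20280 × 12.9) = 1023 N·s/m, so ζ = c/c_c = 264/1023 = 0.2581.

0.258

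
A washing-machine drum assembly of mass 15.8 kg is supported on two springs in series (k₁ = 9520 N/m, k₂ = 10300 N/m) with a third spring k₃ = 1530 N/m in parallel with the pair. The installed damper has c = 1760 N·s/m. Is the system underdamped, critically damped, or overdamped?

Series pair: k_s = k₁k₂/(k₁+k₂) = (9520)(10300)/(9520 + 10300) = 4947 N/m. In parallel with k₃: k_eq = 4947 + 1530 = 6477 N/m.
c_c = 2√(k_eq·m) = 639.8 N·s/m; ζ = c/c_c = 1760/639.8 = 2.75.
Since ζ > 1 the system is overdamped.

overdamped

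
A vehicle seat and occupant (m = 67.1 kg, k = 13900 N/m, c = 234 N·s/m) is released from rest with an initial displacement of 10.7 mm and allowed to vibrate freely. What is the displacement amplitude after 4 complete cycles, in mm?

0.498 mm

ζ = c/(2√(km)) = 234/(2√(13900 × 67.1)) = 234/1932 = 0.1211.
Logarithmic decrement δ = 2πζ/√(1 − ζ²) = 2π × 0.1211/√(1 − 0.0147) = 0.7668.
After n cycles, x_n/x₀ = e^(−nδ), so x_4 = 10.7 × e^(−4 × 0.7668) = 10.7 × 0.04654 = 0.4980 mm.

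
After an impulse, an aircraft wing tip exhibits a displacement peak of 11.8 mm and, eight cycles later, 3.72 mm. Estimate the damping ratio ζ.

Logarithmic decrement δ = (1/n)·ln(x₀/x_n) = (1/8)·ln(11.8/3.72) = (1/8)·ln(3.172) = 0.1443.
ζ = δ/√(4π² + δ²) = 0.1443/√(39.48 + 0.0208) = 0.1443/6.285 = 0.02296.

0.0230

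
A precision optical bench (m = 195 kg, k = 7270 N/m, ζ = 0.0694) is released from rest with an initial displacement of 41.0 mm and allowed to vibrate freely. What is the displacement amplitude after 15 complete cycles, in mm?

Logarithmic decrement δ = 2πζ/√(1 − ζ²) = 2π × 0.06940/√(1 − 0.00482) = 0.4371.
After n cycles, x_n/x₀ = e^(−nδ), so x_15 = 41.0 × e^(−15 × 0.4371) = 41.0 × 0.001421 = 0.05825 mm.

0.0582 mm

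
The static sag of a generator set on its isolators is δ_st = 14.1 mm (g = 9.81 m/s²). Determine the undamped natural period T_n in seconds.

0.238 s

ω_n = √(g/δ_st) = √(9.81/0.0141) = √695.7 = 26.38 rad/s.
T_n = 2π/ω_n = 6.283/26.38 = 0.2382 s.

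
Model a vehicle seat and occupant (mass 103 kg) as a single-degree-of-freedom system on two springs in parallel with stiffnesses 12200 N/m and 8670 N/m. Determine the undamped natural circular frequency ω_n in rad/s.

14.2 rad/s

Parallel springs add: k_eq = 12200 + 8670 = 20870 N/m.
ω_n = √(k_eq/m) = √(20870/103) = √202.6 = 14.23 rad/s.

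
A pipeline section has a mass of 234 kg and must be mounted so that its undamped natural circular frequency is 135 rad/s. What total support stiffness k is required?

4260000 N/m

k = m·ω_n² = 234 × 135.0² = 234 × 18220 = 4265000 N/m.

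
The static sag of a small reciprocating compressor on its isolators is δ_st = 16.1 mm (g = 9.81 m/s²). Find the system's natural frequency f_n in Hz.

3.93 Hz

ω_n = √(g/δ_st) = √(9.81/0.0161) = √609.3 = 24.68 rad/s.
f_n = ω_n/(2π) = 24.68/6.283 = 3.929 Hz.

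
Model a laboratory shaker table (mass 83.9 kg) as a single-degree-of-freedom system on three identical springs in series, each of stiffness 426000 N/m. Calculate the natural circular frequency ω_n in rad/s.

41.1 rad/s

Series springs: 1/k_eq = 3/426000, so k_eq = 426000/3 = 142000 N/m.
ω_n = √(k_eq/m) = √(142000/83.9) = √1692 = 41.14 rad/s.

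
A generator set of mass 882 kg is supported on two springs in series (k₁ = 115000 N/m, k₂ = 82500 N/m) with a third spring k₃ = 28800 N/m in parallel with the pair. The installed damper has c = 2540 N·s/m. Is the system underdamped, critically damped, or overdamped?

underdamped

Series pair: k_s = k₁k₂/(k₁+k₂) = (115000)(82500)/(115000 + 82500) = 48040 N/m. In parallel with k₃: k_eq = 48040 + 28800 = 76840 N/m.
c_c = 2√(k_eq·m) = 16460 N·s/m; ζ = c/c_c = 2540/16460 = 0.154.
Since ζ < 1 the system is underdamped.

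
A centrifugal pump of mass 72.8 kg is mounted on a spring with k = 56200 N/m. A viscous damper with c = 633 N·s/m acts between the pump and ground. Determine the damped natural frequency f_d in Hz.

4.37 Hz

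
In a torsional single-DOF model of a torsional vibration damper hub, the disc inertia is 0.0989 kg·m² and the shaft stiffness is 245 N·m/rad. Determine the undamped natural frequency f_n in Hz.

ω_n = √(k_t/J) = √(245/0.0989) = √2477 = 49.77 rad/s.
f_n = ω_n/(2π) = 49.77/6.283 = 7.921 Hz.

7.92 Hz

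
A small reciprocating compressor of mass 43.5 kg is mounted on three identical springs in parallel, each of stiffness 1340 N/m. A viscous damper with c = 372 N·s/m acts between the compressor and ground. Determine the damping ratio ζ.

Parallel springs add: k_eq = 3 × 1340 = 4020 N/m.
ω_n = √(k_eq/m) = √(4020/43.5) = 9.613 rad/s.
Critical damping c_c = 2√(k_eq·m) = 2√(4020 × 43.5) = 836.3 N·s/m, so ζ = c/c_c = 372/836.3 = 0.4448.

0.445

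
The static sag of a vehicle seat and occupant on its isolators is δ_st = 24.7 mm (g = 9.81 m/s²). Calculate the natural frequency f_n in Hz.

3.17 Hz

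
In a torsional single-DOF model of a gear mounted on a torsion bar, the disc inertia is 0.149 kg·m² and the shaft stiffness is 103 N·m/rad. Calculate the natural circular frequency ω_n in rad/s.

ω_n = √(k_t/J) = √(103/0.149) = √691.3 = 26.29 rad/s.

26.3 rad/s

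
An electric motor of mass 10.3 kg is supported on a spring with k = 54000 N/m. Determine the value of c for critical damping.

1490 N·s/m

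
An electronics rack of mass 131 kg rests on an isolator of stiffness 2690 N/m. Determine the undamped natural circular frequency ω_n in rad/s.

4.53 rad/s

ω_n = √(k/m) = √(2690/131) = √20.53 = 4.531 rad/s.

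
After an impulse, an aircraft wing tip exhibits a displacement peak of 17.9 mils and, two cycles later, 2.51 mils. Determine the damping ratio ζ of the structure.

Logarithmic decrement δ = (1/n)·ln(x₀/x_n) = (1/2)·ln(17.9/2.51) = (1/2)·ln(7.131) = 0.9823.
ζ = δ/√(4π² + δ²) = 0.9823/√(39.48 + 0.965) = 0.9823/6.360 = 0.1545.

0.154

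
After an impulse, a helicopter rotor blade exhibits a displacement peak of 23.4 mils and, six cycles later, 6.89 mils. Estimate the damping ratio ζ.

0.0324

Logarithmic decrement δ = (1/n)·ln(x₀/x_n) = (1/6)·ln(23.4/6.89) = (1/6)·ln(3.396) = 0.2038.
ζ = δ/√(4π² + δ²) = 0.2038/√(39.48 + 0.0415) = 0.2038/6.286 = 0.03242.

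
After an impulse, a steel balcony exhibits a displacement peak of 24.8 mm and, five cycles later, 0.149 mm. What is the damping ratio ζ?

Logarithmic decrement δ = (1/n)·ln(x₀/x_n) = (1/5)·ln(24.8/0.149) = (1/5)·ln(166.4) = 1.023.
ζ = δ/√(4π² + δ²) = 1.023/√(39.48 + 1.05) = 1.023/6.366 = 0.1607.

0.161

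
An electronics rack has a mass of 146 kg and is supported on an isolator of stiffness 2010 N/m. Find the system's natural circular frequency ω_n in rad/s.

ω_n = √(k/m) = √(2010/146) = √13.77 = 3.710 rad/s.

3.71 rad/s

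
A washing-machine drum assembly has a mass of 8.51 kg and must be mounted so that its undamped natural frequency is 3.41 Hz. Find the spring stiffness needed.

3910 N/m

ω_n = 2πf_n = 2π × 3.41 = 21.43 rad/s.
k = m·ω_n² = 8.51 × 21.43² = 8.51 × 459.1 = 3907 N/m.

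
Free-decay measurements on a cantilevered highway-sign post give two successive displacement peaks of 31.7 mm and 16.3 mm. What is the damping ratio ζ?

0.105

Logarithmic decrement δ = (1/n)·ln(x₀/x_n) = (1/1)·ln(31.7/16.3) = (1/1)·ln(1.945) = 0.6652.
ζ = δ/√(4π² + δ²) = 0.6652/√(39.48 + 0.442) = 0.6652/6.318 = 0.1053.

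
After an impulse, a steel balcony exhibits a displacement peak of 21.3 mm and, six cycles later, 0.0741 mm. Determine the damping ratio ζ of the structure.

Logarithmic decrement δ = (1/n)·ln(x₀/x_n) = (1/6)·ln(21.3/0.0741) = (1/6)·ln(287.4) = 0.9435.
ζ = δ/√(4π² + δ²) = 0.9435/√(39.48 + 0.890) = 0.9435/6.354 = 0.1485.

0.148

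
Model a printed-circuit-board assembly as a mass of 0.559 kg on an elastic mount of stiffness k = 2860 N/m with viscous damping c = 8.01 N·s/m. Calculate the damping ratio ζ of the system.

0.100

ω_n = √(k/m) = √(2860/0.559) = 71.53 rad/s.
Critical damping c_c = 2√(k·m) = 2√(2860 × 0.559) = 79.97 N·s/m, so ζ = c/c_c = 8.01/79.97 = 0.1002.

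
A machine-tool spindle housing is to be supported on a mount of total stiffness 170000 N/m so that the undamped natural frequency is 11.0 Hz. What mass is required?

ω_n = 2πf_n = 2π × 11.0 = 69.12 rad/s.
m = k/ω_n² = 170000/69.12² = 170000/4777 = 35.59 kg.

35.6 kg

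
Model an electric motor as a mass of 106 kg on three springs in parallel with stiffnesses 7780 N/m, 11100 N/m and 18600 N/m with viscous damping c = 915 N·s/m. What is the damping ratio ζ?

0.230

Parallel springs add: k_eq = 7780 + 11100 + 18600 = 37480 N/m.
ω_n = √(k_eq/m) = √(37480/106) = 18.80 rad/s.
Critical damping c_c = 2√(k_eq·m) = 2√(37480 × 106) = 3986 N·s/m, so ζ = c/c_c = 915/3986 = 0.2295.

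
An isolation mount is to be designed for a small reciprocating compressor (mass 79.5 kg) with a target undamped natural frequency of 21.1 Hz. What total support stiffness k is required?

ω_n = 2πf_n = 2π × 21.1 = 132.6 rad/s.
k = m·ω_n² = 79.5 × 132.6² = 79.5 × 17580 = 1397000 N/m.

1400000 N/m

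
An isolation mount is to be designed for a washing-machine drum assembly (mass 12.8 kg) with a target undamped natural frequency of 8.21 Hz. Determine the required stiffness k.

ω_n = 2πf_n = 2π × 8.21 = 51.58 rad/s.
k = m·ω_n² = 12.8 × 51.58² = 12.8 × 2661 = 34060 N/m.

34100 N/m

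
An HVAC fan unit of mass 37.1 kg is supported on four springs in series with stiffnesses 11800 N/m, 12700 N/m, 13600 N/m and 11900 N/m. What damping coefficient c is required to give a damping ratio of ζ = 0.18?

Series springs: 1/k_eq = 1/11800 + 1/12700 + 1/13600 + 1/11900 = 0.0003210, so k_eq = 3115 N/m.
c_c = 2√(k_eq·m) = 2√(3115 × 37.1) = 679.9 N·s/m.
c = ζ·c_c = 0.18 × 679.9 = 122.4 N·s/m.

122 N·s/m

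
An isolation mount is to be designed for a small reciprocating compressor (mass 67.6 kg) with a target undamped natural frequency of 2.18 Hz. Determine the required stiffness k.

ω_n = 2πf_n = 2π × 2.18 = 13.70 rad/s.
k = m·ω_n² = 67.6 × 13.70² = 67.6 × 187.6 = 12680 N/m.

12700 N/m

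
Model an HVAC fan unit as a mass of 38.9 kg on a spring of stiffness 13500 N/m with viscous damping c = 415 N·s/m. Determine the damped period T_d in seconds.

0.352 s

ω_n = √(k/m) = √(13500/38.9) = 18.63 rad/s.
Critical damping c_c = 2√(k·m) = 2√(13500 × 38.9) = 1449 N·s/m, so ζ = c/c_c = 415/1449 = 0.2863.
ω_d = ω_n√(1 − ζ²) = 18.63 × √(1 − 0.0820) = 17.85 rad/s.
T_d = 2π/ω_d = 0.3520 s.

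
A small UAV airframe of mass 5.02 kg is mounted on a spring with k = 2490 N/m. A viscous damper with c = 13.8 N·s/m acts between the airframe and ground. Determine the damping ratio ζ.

ω_n = √(k/m) = √(2490/5.02) = 22.27 rad/s.
Critical damping c_c = 2√(k·m) = 2√(2490 × 5.02) = 223.6 N·s/m, so ζ = c/c_c = 13.8/223.6 = 0.06172.

0.0617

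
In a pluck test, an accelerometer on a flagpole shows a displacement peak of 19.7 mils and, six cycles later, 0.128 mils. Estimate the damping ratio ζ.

0.132

Logarithmic decrement δ = (1/n)·ln(x₀/x_n) = (1/6)·ln(19.7/0.128) = (1/6)·ln(153.9) = 0.8394.
ζ = δ/√(4π² + δ²) = 0.8394/√(39.48 + 0.705) = 0.8394/6.339 = 0.1324.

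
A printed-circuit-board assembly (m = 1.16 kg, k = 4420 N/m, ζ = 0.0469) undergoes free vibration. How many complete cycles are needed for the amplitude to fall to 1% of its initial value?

16 cycles

Logarithmic decrement δ = 2πζ/√(1 − ζ²) = 2π × 0.04690/√(1 − 0.00220) = 0.2950.
x_n/x₀ = e^(−nδ) ≤ 0.01; take ln: n ≥ ln(1/0.01)/δ = 4.605/0.2950 = 15.61.
So 16 complete cycles are required.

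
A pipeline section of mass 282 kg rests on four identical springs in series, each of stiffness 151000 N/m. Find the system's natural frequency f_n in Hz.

Series springs: 1/k_eq = 4/151000, so k_eq = 151000/4 = 37750 N/m.
ω_n = √(k_eq/m) = √(37750/282) = √133.9 = 11.57 rad/s.
f_n = ω_n/(2π) = 11.57/6.283 = 1.841 Hz.

1.84 Hz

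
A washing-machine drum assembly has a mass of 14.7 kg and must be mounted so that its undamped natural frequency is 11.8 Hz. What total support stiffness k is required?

80800 N/m

ω_n = 2πf_n = 2π × 11.8 = 74.14 rad/s.
k = m·ω_n² = 14.7 × 74.14² = 14.7 × 5497 = 80810 N/m.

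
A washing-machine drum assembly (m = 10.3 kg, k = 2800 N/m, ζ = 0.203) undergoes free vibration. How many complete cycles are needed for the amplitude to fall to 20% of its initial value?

2 cycles

Logarithmic decrement δ = 2πζ/√(1 − ζ²) = 2π × 0.2030/√(1 − 0.0412) = 1.303.
x_n/x₀ = e^(−nδ) ≤ 0.2; take ln: n ≥ ln(1/0.2)/δ = 1.609/1.303 = 1.236.
So 2 complete cycles are required.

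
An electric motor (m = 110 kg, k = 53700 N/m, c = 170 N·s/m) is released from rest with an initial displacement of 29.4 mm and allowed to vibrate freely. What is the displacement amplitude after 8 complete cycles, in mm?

5.06 mm

ζ = c/(2√(km)) = 170/(2√(53700 × 110)) = 170/4861 = 0.03497.
Logarithmic decrement δ = 2πζ/√(1 − ζ²) = 2π × 0.03497/√(1 − 0.00122) = 0.2199.
After n cycles, x_n/x₀ = e^(−nδ), so x_8 = 29.4 × e^(−8 × 0.2199) = 29.4 × 0.1722 = 5.063 mm.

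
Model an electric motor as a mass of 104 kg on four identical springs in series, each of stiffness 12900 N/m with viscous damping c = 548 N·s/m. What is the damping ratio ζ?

Series springs: 1/k_eq = 4/12900, so k_eq = 12900/4 = 3225 N/m.
ω_n = √(k_eq/m) = √(3225/104) = 5.569 rad/s.
Critical damping c_c = 2√(k_eq·m) = 2√(3225 × 104) = 1158 N·s/m, so ζ = c/c_c = 548/1158 = 0.4731.

0.473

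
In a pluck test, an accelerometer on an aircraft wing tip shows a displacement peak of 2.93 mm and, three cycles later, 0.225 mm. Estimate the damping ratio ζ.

Logarithmic decrement δ = (1/n)·ln(x₀/x_n) = (1/3)·ln(2.93/0.225) = (1/3)·ln(13.02) = 0.8556.
ζ = δ/√(4π² + δ²) = 0.8556/√(39.48 + 0.732) = 0.8556/6.341 = 0.1349.

0.135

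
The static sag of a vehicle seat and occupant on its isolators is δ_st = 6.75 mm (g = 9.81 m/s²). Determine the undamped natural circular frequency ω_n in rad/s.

38.1 rad/s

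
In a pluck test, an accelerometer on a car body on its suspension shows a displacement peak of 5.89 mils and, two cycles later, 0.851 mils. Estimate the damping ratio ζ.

0.152

Logarithmic decrement δ = (1/n)·ln(x₀/x_n) = (1/2)·ln(5.89/0.851) = (1/2)·ln(6.921) = 0.9673.
ζ = δ/√(4π² + δ²) = 0.9673/√(39.48 + 0.936) = 0.9673/6.357 = 0.1522.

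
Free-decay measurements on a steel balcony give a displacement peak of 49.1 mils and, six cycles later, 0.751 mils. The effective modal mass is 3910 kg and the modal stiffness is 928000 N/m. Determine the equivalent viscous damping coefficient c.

13300 N·s/m

Logarithmic decrement δ = (1/n)·ln(x₀/x_n) = (1/6)·ln(49.1/0.751) = (1/6)·ln(65.38) = 0.6967.
ζ = δ/√(4π² + δ²) = 0.6967/√(39.48 + 0.485) = 0.6967/6.322 = 0.1102.
c = ζ · 2√(km) = 0.1102 × 2√(928000 × 3910) = 0.1102 × 120500 = 13280 N·s/m.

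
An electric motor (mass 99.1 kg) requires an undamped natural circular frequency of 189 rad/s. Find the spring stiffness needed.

3540000 N/m

k = m·ω_n² = 99.1 × 189.0² = 99.1 × 35720 = 3540000 N/m.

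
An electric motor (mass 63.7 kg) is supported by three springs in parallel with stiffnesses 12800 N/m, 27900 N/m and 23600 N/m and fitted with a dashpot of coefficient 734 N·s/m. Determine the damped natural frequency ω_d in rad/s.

31.2 rad/s

Parallel springs add: k_eq = 12800 + 27900 + 23600 = 64300 N/m.
ω_n = √(k_eq/m) = √(64300/63.7) = 31.77 rad/s.
Critical damping c_c = 2√(k_eq·m) = 2√(64300 × 63.7) = 4048 N·s/m, so ζ = c/c_c = 734/4048 = 0.1813.
ω_d = ω_n√(1 − ζ²) = 31.77 × √(1 − 0.0329) = 31.24 rad/s.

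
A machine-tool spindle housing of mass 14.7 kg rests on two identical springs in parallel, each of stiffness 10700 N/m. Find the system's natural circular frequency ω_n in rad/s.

Parallel springs add: k_eq = 2 × 10700 = 21400 N/m.
ω_n = √(k_eq/m) = √(21400/14.7) = √1456 = 38.15 rad/s.

38.2 rad/s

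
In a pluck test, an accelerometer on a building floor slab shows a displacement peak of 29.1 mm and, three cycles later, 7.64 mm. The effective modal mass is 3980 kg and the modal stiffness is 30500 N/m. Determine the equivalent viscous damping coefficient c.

1560 N·s/m

Logarithmic decrement δ = (1/n)·ln(x₀/x_n) = (1/3)·ln(29.1/7.64) = (1/3)·ln(3.809) = 0.4458.
ζ = δ/√(4π² + δ²) = 0.4458/√(39.48 + 0.199) = 0.4458/6.299 = 0.07077.
c = ζ · 2√(km) = 0.07077 × 2√(30500 × 3980) = 0.07077 × 22040 = 1559 N·s/m.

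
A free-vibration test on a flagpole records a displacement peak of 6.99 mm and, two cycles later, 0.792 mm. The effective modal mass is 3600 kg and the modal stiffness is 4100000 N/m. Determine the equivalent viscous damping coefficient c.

Logarithmic decrement δ = (1/n)·ln(x₀/x_n) = (1/2)·ln(6.99/0.792) = (1/2)·ln(8.826) = 1.089.
ζ = δ/√(4π² + δ²) = 1.089/√(39.48 + 1.19) = 1.089/6.377 = 0.1707.
c = ζ · 2√(km) = 0.1707 × 2√(4100000 × 3600) = 0.1707 × 243000 = 41490 N·s/m.

41500 N·s/m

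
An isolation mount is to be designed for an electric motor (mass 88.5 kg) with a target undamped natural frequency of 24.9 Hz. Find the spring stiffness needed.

2170000 N/m

ω_n = 2πf_n = 2π × 24.9 = 156.5 rad/s.
k = m·ω_n² = 88.5 × 156.5² = 88.5 × 24480 = 2166000 N/m.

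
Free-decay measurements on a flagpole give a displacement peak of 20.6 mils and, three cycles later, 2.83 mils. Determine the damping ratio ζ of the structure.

Logarithmic decrement δ = (1/n)·ln(x₀/x_n) = (1/3)·ln(20.6/2.83) = (1/3)·ln(7.279) = 0.6617.
ζ = δ/√(4π² + δ²) = 0.6617/√(39.48 + 0.438) = 0.6617/6.318 = 0.1047.

0.105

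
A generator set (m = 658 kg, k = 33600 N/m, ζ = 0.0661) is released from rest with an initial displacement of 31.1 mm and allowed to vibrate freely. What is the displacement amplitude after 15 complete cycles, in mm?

0.0604 mm

Logarithmic decrement δ = 2πζ/√(1 − ζ²) = 2π × 0.06610/√(1 − 0.00437) = 0.4162.
After n cycles, x_n/x₀ = e^(−nδ), so x_15 = 31.1 × e^(−15 × 0.4162) = 31.1 × 0.001943 = 0.06043 mm.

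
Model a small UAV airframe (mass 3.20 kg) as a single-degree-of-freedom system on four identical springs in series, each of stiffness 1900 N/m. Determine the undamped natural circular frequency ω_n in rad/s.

12.2 rad/s

Series springs: 1/k_eq = 4/1900, so k_eq = 1900/4 = 475.0 N/m.
ω_n = √(k_eq/m) = √(475.0/3.20) = √148.4 = 12.18 rad/s.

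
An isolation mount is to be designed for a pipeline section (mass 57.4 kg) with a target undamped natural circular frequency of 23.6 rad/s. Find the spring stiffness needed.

32000 N/m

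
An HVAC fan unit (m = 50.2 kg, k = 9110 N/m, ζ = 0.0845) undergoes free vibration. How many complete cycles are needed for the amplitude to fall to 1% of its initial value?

9 cycles

Logarithmic decrement δ = 2πζ/√(1 − ζ²) = 2π × 0.08450/√(1 − 0.00714) = 0.5328.
x_n/x₀ = e^(−nδ) ≤ 0.01; take ln: n ≥ ln(1/0.01)/δ = 4.605/0.5328 = 8.643.
So 9 complete cycles are required.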